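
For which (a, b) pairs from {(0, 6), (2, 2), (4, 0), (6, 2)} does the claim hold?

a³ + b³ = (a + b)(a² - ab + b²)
Testing each pair:
(0, 6): LHS = 216, RHS = 216 → holds
(2, 2): LHS = 16, RHS = 16 → holds
(4, 0): LHS = 64, RHS = 64 → holds
(6, 2): LHS = 224, RHS = 224 → holds

Every pair satisfies the claim.

Answer: All pairs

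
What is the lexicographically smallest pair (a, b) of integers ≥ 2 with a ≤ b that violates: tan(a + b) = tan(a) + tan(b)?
(a, b) = (2, 2)

Substituting (2, 2) into the claim:
LHS = tan(2 + 2) = tan(4) ≈ 1.158
RHS = tan(2) + tan(2) = 2·tan(2) ≈ -4.37

Since LHS ≠ RHS, this pair disproves the claim, and no lexicographically smaller pair (a ≤ b, integers ≥ 2) does.

For instance (6, 6) is also a counterexample (LHS = tan(12) ≈ -0.6359, RHS = 2·tan(6) ≈ -0.582), but it's lexicographically larger.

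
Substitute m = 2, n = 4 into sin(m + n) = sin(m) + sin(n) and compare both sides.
LHS = sin(2 + 4) = sin(6) ≈ -0.2794
RHS = sin(2) + sin(4) ≈ 0.1525

LHS ≠ RHS (they differ by about 0.4319), so the equation does not hold here.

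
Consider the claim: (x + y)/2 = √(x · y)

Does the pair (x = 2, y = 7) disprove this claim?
Substituting x = 2, y = 7:
LHS = (2 + 7)/2 = 9/2
RHS = √(2 · 7) = √(14) ≈ 3.742

Since LHS ≠ RHS, this pair disproves the claim.

Answer: Yes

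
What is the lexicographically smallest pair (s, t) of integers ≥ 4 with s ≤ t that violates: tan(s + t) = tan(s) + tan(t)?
(s, t) = (4, 4)

Substituting (4, 4) into the claim:
LHS = tan(4 + 4) = tan(8) ≈ -6.8
RHS = tan(4) + tan(4) = 2·tan(4) ≈ 2.316

Since LHS ≠ RHS, this pair disproves the claim, and no lexicographically smaller pair (s ≤ t, integers ≥ 4) does.

For instance (8, 11) is also a counterexample (LHS = tan(19) ≈ 0.1516, RHS = tan(11) + tan(8) ≈ -232.8), but it's lexicographically larger.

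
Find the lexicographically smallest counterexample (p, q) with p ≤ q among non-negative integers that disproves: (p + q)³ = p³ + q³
(p, q) = (1, 1)

At (0, 4): both sides equal 64, so it holds there.
At (0, 6): both sides equal 216, so it holds there.

Substituting (1, 1) into the claim:
LHS = (1 + 1)³ = 8
RHS = 1³ + 1³ = 2

Since LHS ≠ RHS, this pair disproves the claim, and no lexicographically smaller pair (p ≤ q, non-negative integers) does.

For instance (3, 4) is also a counterexample (LHS = 343, RHS = 91), but it's lexicographically larger.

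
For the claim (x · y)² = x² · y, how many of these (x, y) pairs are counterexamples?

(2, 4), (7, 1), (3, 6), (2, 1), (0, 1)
2

Testing each pair:
(2, 4): LHS = 64, RHS = 16 → counterexample
(7, 1): LHS = 49, RHS = 49 → satisfies claim
(3, 6): LHS = 324, RHS = 54 → counterexample
(2, 1): LHS = 4, RHS = 4 → satisfies claim
(0, 1): LHS = 0, RHS = 0 → satisfies claim

That makes 2 counterexamples.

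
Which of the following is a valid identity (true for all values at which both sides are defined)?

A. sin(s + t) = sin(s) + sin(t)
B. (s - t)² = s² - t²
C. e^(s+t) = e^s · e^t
C

A: fails at (3, 7) — LHS = sin(10) ≈ -0.544, RHS = sin(3) + sin(7) ≈ 0.7981.
B: fails at (2, 3) — LHS = 1, RHS = -5.
C: holds — e.g. at (5, 8), both sides equal e^13 ≈ 442413.4.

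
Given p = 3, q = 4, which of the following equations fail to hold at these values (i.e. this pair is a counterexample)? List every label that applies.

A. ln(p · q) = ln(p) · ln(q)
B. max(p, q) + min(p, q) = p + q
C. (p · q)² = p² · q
Evaluating each claim at the given values:
A. LHS = ln(12) ≈ 2.485, RHS = ln(3)·ln(4) ≈ 1.523 → fails here (LHS ≠ RHS)
B. LHS = 7, RHS = 7 → holds here (LHS = RHS)
C. LHS = 144, RHS = 36 → fails here (LHS ≠ RHS)

Answer: A, C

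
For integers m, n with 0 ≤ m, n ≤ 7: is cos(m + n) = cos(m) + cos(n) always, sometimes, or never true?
The claim fails for every pair in the range. For instance at (m, n) = (5, 1): LHS = cos(6) ≈ 0.9602, RHS = cos(5) + cos(1) ≈ 0.824.

Answer: Never true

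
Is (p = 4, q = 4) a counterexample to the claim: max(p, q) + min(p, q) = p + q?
Substituting p = 4, q = 4:
LHS = max(4, 4) + min(4, 4) = 8
RHS = 4 + 4 = 8

The sides agree, so this pair does not disprove the claim.

Answer: No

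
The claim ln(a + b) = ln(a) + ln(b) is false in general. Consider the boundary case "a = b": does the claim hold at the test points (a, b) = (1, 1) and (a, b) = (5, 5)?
No, fails at both test points

At (1, 1): LHS = ln(2) ≈ 0.6931 ≠ RHS = 0
At (5, 5): LHS = ln(10) ≈ 2.303 ≠ RHS = 2·ln(5) ≈ 3.219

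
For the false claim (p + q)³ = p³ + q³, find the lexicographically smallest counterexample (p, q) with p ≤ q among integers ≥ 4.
(p, q) = (4, 4)

Substituting (4, 4) into the claim:
LHS = (4 + 4)³ = 512
RHS = 4³ + 4³ = 128

Since LHS ≠ RHS, this pair disproves the claim, and no lexicographically smaller pair (p ≤ q, integers ≥ 4) does.

For instance (5, 11) is also a counterexample (LHS = 4096, RHS = 1456), but it's lexicographically larger.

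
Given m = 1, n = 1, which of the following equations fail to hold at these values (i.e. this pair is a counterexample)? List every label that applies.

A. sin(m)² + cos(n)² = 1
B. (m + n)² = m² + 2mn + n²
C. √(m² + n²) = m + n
C

Evaluating each claim at the given values:
A. LHS = cos(1)² + sin(1)² = 1, RHS = 1 → holds here (LHS = RHS)
B. LHS = 4, RHS = 4 → holds here (LHS = RHS)
C. LHS = √(2) ≈ 1.414, RHS = 2 → fails here (LHS ≠ RHS)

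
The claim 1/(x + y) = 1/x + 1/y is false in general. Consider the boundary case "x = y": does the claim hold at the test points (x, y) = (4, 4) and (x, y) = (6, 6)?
At (4, 4): LHS = 1/8 ≠ RHS = 1/2
At (6, 6): LHS = 1/12 ≠ RHS = 1/3

Answer: No, fails at both test points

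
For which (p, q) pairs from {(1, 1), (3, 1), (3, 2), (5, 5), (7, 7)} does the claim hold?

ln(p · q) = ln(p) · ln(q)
Testing each pair:
(1, 1): LHS = 0, RHS = 0 → holds
(3, 1): LHS = ln(3) ≈ 1.099, RHS = 0 → fails
(3, 2): LHS = ln(6) ≈ 1.792, RHS = ln(2)·ln(3) ≈ 0.7615 → fails
(5, 5): LHS = ln(25) ≈ 3.219, RHS = ln(5)² ≈ 2.59 → fails
(7, 7): LHS = ln(49) ≈ 3.892, RHS = ln(7)² ≈ 3.787 → fails

1 of 5 pairs satisfies the claim.

Answer: (1, 1)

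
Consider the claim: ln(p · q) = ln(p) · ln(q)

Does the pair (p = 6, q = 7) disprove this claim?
Substituting p = 6, q = 7:
LHS = ln(6 · 7) = ln(42) ≈ 3.738
RHS = ln(6) · ln(7) ≈ 3.487

Since LHS ≠ RHS, this pair disproves the claim.

Answer: Yes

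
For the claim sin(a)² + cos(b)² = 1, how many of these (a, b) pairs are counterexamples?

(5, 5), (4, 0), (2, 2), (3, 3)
Testing each pair:
(5, 5): LHS = cos(5)² + sin(5)² = 1, RHS = 1 → satisfies claim
(4, 0): LHS = sin(4)² + 1 ≈ 1.573, RHS = 1 → counterexample
(2, 2): LHS = cos(2)² + sin(2)² = 1, RHS = 1 → satisfies claim
(3, 3): LHS = sin(3)² + cos(3)² = 1, RHS = 1 → satisfies claim

That makes 1 counterexample.

Answer: 1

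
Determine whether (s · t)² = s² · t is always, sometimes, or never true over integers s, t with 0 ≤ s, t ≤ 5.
Sometimes true

It holds at (s, t) = (0, 2) (both sides equal 0), but fails at (s, t) = (2, 4) (LHS = 64, RHS = 16).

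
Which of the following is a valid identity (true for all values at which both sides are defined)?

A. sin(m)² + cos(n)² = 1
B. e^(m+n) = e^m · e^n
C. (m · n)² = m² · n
A: fails at (0, 1) — LHS = cos(1)² ≈ 0.2919, RHS = 1.
B: holds — e.g. at (4, 4), both sides equal e^8 ≈ 2981.
C: fails at (3, 5) — LHS = 225, RHS = 45.

Answer: B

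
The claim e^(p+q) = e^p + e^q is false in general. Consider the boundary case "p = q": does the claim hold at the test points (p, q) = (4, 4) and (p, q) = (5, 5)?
No, fails at both test points

At (4, 4): LHS = e^8 ≈ 2981 ≠ RHS = 2·e^4 ≈ 109.2
At (5, 5): LHS = e^10 ≈ 22026.5 ≠ RHS = 2·e^5 ≈ 296.8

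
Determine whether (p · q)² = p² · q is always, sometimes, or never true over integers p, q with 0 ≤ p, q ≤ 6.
Sometimes true

It holds at (p, q) = (6, 0) (both sides equal 0), but fails at (p, q) = (3, 6) (LHS = 324, RHS = 54).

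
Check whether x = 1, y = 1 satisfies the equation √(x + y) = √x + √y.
Substituting x = 1, y = 1:

LHS = √(1 + 1) = √(2) ≈ 1.414
RHS = √1 + √1 = 2

LHS ≠ RHS, so the equation does not hold at this point.

Answer: Fails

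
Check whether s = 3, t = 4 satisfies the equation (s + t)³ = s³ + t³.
Substituting s = 3, t = 4:

LHS = (3 + 4)³ = 343
RHS = 3³ + 4³ = 91

LHS ≠ RHS, so the equation does not hold at this point.

Answer: Fails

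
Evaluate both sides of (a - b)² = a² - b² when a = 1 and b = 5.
LHS = (1 - 5)² = 16
RHS = 1² - 5² = -24

LHS ≠ RHS, so the equation does not hold here.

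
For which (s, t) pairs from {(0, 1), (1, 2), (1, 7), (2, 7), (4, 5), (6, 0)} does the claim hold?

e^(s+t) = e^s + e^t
Testing each pair:
(0, 1): LHS = e ≈ 2.718, RHS = 1 + e ≈ 3.718 → fails
(1, 2): LHS = e^3 ≈ 20.09, RHS = e + e^2 ≈ 10.11 → fails
(1, 7): LHS = e^8 ≈ 2981, RHS = e + e^7 ≈ 1099 → fails
(2, 7): LHS = e^9 ≈ 8103, RHS = e^2 + e^7 ≈ 1104 → fails
(4, 5): LHS = e^9 ≈ 8103, RHS = e^4 + e^5 ≈ 203 → fails
(6, 0): LHS = e^6 ≈ 403.4, RHS = 1 + e^6 ≈ 404.4 → fails

No pair satisfies the claim.

Answer: None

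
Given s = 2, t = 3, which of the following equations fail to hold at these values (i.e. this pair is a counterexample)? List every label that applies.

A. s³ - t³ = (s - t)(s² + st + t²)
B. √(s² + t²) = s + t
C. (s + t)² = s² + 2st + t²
Evaluating each claim at the given values:
A. LHS = -19, RHS = -19 → holds here (LHS = RHS)
B. LHS = √(13) ≈ 3.606, RHS = 5 → fails here (LHS ≠ RHS)
C. LHS = 25, RHS = 25 → holds here (LHS = RHS)

Answer: B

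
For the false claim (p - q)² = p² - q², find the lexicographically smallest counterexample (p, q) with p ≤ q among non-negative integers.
Substituting (0, 1) into the claim:
LHS = (0 - 1)² = 1
RHS = 0² - 1² = -1

Since LHS ≠ RHS, this pair disproves the claim, and no lexicographically smaller pair (p ≤ q, non-negative integers) does.

For instance (1, 3) is also a counterexample (LHS = 4, RHS = -8), but it's lexicographically larger.

Answer: (p, q) = (0, 1)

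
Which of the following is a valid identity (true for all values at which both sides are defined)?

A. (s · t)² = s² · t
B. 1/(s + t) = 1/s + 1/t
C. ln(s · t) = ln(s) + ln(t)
C

A: fails at (2, 4) — LHS = 64, RHS = 16.
B: fails at (2, 3) — LHS = 1/5, RHS = 5/6.
C: holds — e.g. at (5, 8), both sides equal ln(40) ≈ 3.689.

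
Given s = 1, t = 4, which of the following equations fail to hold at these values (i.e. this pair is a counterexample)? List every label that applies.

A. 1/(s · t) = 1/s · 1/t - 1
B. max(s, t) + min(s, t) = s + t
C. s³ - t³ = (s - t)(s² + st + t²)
Evaluating each claim at the given values:
A. LHS = 1/4, RHS = -3/4 → fails here (LHS ≠ RHS)
B. LHS = 5, RHS = 5 → holds here (LHS = RHS)
C. LHS = -63, RHS = -63 → holds here (LHS = RHS)

Answer: A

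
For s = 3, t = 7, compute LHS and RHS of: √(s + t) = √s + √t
LHS = √(3 + 7) = √(10) ≈ 3.162
RHS = √3 + √7 = √(3) + √(7) ≈ 4.378

LHS ≠ RHS (they differ by about 1.216), so the equation does not hold here.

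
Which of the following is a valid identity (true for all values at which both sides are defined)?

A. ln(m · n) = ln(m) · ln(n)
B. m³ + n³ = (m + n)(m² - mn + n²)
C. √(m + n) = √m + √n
A: fails at (2, 7) — LHS = ln(14) ≈ 2.639, RHS = ln(2)·ln(7) ≈ 1.349.
B: holds — e.g. at (3, 4), both sides equal 91.
C: fails at (3, 7) — LHS = √(10) ≈ 3.162, RHS = √(3) + √(7) ≈ 4.378.

Answer: B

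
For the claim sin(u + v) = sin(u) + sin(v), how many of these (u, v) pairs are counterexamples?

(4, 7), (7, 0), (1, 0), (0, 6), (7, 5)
2

Testing each pair:
(4, 7): LHS = sin(11) ≈ -1, RHS = sin(4) + sin(7) ≈ -0.09982 → counterexample
(7, 0): LHS = sin(7) ≈ 0.657, RHS = sin(7) ≈ 0.657 → satisfies claim
(1, 0): LHS = sin(1) ≈ 0.8415, RHS = sin(1) ≈ 0.8415 → satisfies claim
(0, 6): LHS = sin(6) ≈ -0.2794, RHS = sin(6) ≈ -0.2794 → satisfies claim
(7, 5): LHS = sin(12) ≈ -0.5366, RHS = sin(5) + sin(7) ≈ -0.3019 → counterexample

That makes 2 counterexamples.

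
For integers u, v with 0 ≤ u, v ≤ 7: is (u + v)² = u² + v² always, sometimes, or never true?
Sometimes true

It holds at (u, v) = (7, 0) (both sides equal 49), but fails at (u, v) = (4, 5) (LHS = 81, RHS = 41).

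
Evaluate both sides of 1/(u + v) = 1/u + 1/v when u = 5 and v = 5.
LHS = 1/(5 + 5) = 1/10
RHS = 1/5 + 1/5 = 2/5

LHS ≠ RHS, so the equation does not hold here.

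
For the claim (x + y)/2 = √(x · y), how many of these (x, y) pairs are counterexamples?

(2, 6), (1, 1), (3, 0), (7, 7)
Testing each pair:
(2, 6): LHS = 4, RHS = 2·√(3) ≈ 3.464 → counterexample
(1, 1): LHS = 1, RHS = 1 → satisfies claim
(3, 0): LHS = 3/2, RHS = 0 → counterexample
(7, 7): LHS = 7, RHS = 7 → satisfies claim

That makes 2 counterexamples.

Answer: 2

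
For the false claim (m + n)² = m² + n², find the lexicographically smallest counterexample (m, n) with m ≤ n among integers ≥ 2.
(m, n) = (2, 2)

Substituting (2, 2) into the claim:
LHS = (2 + 2)² = 16
RHS = 2² + 2² = 8

Since LHS ≠ RHS, this pair disproves the claim, and no lexicographically smaller pair (m ≤ n, integers ≥ 2) does.

For instance (5, 5) is also a counterexample (LHS = 100, RHS = 50), but it's lexicographically larger.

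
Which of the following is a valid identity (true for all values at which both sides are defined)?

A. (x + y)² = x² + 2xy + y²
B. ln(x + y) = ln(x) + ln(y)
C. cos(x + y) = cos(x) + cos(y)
A: holds — e.g. at (3, 4), both sides equal 49.
B: fails at (3, 4) — LHS = ln(7) ≈ 1.946, RHS = ln(3) + ln(4) ≈ 2.485.
C: fails at (2, 7) — LHS = cos(9) ≈ -0.9111, RHS = cos(2) + cos(7) ≈ 0.3378.

Answer: A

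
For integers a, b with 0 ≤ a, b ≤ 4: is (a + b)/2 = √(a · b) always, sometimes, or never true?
Sometimes true

It holds at (a, b) = (0, 0) (both sides equal 0), but fails at (a, b) = (1, 0) (LHS = 1/2, RHS = 0).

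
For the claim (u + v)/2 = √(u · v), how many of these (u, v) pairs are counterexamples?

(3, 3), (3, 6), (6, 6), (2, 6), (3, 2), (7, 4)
4

Testing each pair:
(3, 3): LHS = 3, RHS = 3 → satisfies claim
(3, 6): LHS = 9/2, RHS = 3·√(2) ≈ 4.243 → counterexample
(6, 6): LHS = 6, RHS = 6 → satisfies claim
(2, 6): LHS = 4, RHS = 2·√(3) ≈ 3.464 → counterexample
(3, 2): LHS = 5/2, RHS = √(6) ≈ 2.449 → counterexample
(7, 4): LHS = 11/2, RHS = 2·√(7) ≈ 5.292 → counterexample

That makes 4 counterexamples.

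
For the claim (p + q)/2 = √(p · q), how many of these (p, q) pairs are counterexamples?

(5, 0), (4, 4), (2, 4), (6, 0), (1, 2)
4

Testing each pair:
(5, 0): LHS = 5/2, RHS = 0 → counterexample
(4, 4): LHS = 4, RHS = 4 → satisfies claim
(2, 4): LHS = 3, RHS = 2·√(2) ≈ 2.828 → counterexample
(6, 0): LHS = 3, RHS = 0 → counterexample
(1, 2): LHS = 3/2, RHS = √(2) ≈ 1.414 → counterexample

That makes 4 counterexamples.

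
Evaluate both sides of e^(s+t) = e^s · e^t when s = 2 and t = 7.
LHS = e^(2+7) = e^9 ≈ 8103
RHS = e^2 · e^7 = e^9 ≈ 8103

LHS = RHS: the two sides agree.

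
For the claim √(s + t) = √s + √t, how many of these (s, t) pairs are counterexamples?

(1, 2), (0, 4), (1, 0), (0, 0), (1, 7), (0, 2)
2

Testing each pair:
(1, 2): LHS = √(3) ≈ 1.732, RHS = 1 + √(2) ≈ 2.414 → counterexample
(0, 4): LHS = 2, RHS = 2 → satisfies claim
(1, 0): LHS = 1, RHS = 1 → satisfies claim
(0, 0): LHS = 0, RHS = 0 → satisfies claim
(1, 7): LHS = 2·√(2) ≈ 2.828, RHS = 1 + √(7) ≈ 3.646 → counterexample
(0, 2): LHS = √(2) ≈ 1.414, RHS = √(2) ≈ 1.414 → satisfies claim

That makes 2 counterexamples.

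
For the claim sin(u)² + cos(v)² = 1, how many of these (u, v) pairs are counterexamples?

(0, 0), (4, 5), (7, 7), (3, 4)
2

Testing each pair:
(0, 0): LHS = 1, RHS = 1 → satisfies claim
(4, 5): LHS = cos(5)² + sin(4)² ≈ 0.6532, RHS = 1 → counterexample
(7, 7): LHS = sin(7)² + cos(7)² = 1, RHS = 1 → satisfies claim
(3, 4): LHS = sin(3)² + cos(4)² ≈ 0.4472, RHS = 1 → counterexample

That makes 2 counterexamples.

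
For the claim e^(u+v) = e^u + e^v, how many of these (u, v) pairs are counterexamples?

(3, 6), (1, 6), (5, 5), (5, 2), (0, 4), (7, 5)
6

Testing each pair:
(3, 6): LHS = e^9 ≈ 8103, RHS = e^3 + e^6 ≈ 423.5 → counterexample
(1, 6): LHS = e^7 ≈ 1097, RHS = e + e^6 ≈ 406.1 → counterexample
(5, 5): LHS = e^10 ≈ 22026.5, RHS = 2·e^5 ≈ 296.8 → counterexample
(5, 2): LHS = e^7 ≈ 1097, RHS = e^2 + e^5 ≈ 155.8 → counterexample
(0, 4): LHS = e^4 ≈ 54.6, RHS = 1 + e^4 ≈ 55.6 → counterexample
(7, 5): LHS = e^12 ≈ 162754.8, RHS = e^5 + e^7 ≈ 1245 → counterexample

That makes 6 counterexamples.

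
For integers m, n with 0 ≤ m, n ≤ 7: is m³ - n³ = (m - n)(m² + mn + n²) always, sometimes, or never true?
The identity holds for every pair in the range. For instance at (m, n) = (4, 6): both sides equal -152.

Answer: Always true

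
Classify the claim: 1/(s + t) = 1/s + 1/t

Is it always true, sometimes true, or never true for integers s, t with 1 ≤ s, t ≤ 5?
Never true

The claim fails for every pair in the range. For instance at (s, t) = (3, 2): LHS = 1/5, RHS = 5/6.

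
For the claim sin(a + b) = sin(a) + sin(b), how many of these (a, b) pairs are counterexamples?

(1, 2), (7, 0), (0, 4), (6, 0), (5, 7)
2

Testing each pair:
(1, 2): LHS = sin(3) ≈ 0.1411, RHS = sin(1) + sin(2) ≈ 1.751 → counterexample
(7, 0): LHS = sin(7) ≈ 0.657, RHS = sin(7) ≈ 0.657 → satisfies claim
(0, 4): LHS = sin(4) ≈ -0.7568, RHS = sin(4) ≈ -0.7568 → satisfies claim
(6, 0): LHS = sin(6) ≈ -0.2794, RHS = sin(6) ≈ -0.2794 → satisfies claim
(5, 7): LHS = sin(12) ≈ -0.5366, RHS = sin(5) + sin(7) ≈ -0.3019 → counterexample

That makes 2 counterexamples.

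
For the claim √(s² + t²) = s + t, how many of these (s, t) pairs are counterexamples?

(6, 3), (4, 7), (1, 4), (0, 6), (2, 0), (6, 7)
4

Testing each pair:
(6, 3): LHS = 3·√(5) ≈ 6.708, RHS = 9 → counterexample
(4, 7): LHS = √(65) ≈ 8.062, RHS = 11 → counterexample
(1, 4): LHS = √(17) ≈ 4.123, RHS = 5 → counterexample
(0, 6): LHS = 6, RHS = 6 → satisfies claim
(2, 0): LHS = 2, RHS = 2 → satisfies claim
(6, 7): LHS = √(85) ≈ 9.22, RHS = 13 → counterexample

That makes 4 counterexamples.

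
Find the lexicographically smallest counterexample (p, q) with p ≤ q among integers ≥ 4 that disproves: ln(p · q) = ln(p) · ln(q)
(p, q) = (4, 4)

Substituting (4, 4) into the claim:
LHS = ln(4 · 4) = ln(16) ≈ 2.773
RHS = ln(4) · ln(4) = ln(4)² ≈ 1.922

Since LHS ≠ RHS, this pair disproves the claim, and no lexicographically smaller pair (p ≤ q, integers ≥ 4) does.

For instance (9, 9) is also a counterexample (LHS = ln(81) ≈ 4.394, RHS = ln(9)² ≈ 4.828), but it's lexicographically larger.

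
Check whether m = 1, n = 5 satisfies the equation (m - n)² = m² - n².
Substituting m = 1, n = 5:

LHS = (1 - 5)² = 16
RHS = 1² - 5² = -24

LHS ≠ RHS, so the equation does not hold at this point.

Answer: Fails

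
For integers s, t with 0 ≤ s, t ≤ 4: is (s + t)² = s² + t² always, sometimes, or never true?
Sometimes true

It holds at (s, t) = (2, 0) (both sides equal 4), but fails at (s, t) = (4, 3) (LHS = 49, RHS = 25).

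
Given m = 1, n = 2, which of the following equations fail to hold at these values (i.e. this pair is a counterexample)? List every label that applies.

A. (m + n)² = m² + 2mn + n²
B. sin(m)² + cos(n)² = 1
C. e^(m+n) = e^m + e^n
B, C

Evaluating each claim at the given values:
A. LHS = 9, RHS = 9 → holds here (LHS = RHS)
B. LHS = cos(2)² + sin(1)² ≈ 0.8813, RHS = 1 → fails here (LHS ≠ RHS)
C. LHS = e^3 ≈ 20.09, RHS = e + e^2 ≈ 10.11 → fails here (LHS ≠ RHS)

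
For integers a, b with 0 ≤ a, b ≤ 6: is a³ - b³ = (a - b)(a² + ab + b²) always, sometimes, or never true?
The identity holds for every pair in the range. For instance at (a, b) = (0, 5): both sides equal -125.

Answer: Always true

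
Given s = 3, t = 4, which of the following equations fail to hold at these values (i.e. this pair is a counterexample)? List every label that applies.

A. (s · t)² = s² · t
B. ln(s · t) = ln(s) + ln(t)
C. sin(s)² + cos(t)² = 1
A, C

Evaluating each claim at the given values:
A. LHS = 144, RHS = 36 → fails here (LHS ≠ RHS)
B. LHS = ln(12) ≈ 2.485, RHS = ln(3) + ln(4) ≈ 2.485 → holds here (LHS = RHS)
C. LHS = sin(3)² + cos(4)² ≈ 0.4472, RHS = 1 → fails here (LHS ≠ RHS)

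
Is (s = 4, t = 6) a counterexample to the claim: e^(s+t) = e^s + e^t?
Yes

Substituting s = 4, t = 6:
LHS = e^(4+6) = e^10 ≈ 22026.5
RHS = e^4 + e^6 ≈ 458

Since LHS ≠ RHS, this pair disproves the claim.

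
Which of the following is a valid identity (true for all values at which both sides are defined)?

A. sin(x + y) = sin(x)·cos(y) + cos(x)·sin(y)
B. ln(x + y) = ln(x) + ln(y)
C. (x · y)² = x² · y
A

A: holds — e.g. at (3, 5), both sides equal sin(8) ≈ 0.9894.
B: fails at (5, 5) — LHS = ln(10) ≈ 2.303, RHS = 2·ln(5) ≈ 3.219.
C: fails at (2, 4) — LHS = 64, RHS = 16.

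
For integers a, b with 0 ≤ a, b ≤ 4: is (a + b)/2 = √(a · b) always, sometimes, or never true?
It holds at (a, b) = (0, 0) (both sides equal 0), but fails at (a, b) = (3, 4) (LHS = 7/2, RHS = 2·√(3) ≈ 3.464).

Answer: Sometimes true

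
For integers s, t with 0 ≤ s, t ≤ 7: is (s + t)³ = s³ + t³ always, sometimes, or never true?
Sometimes true

It holds at (s, t) = (0, 0) (both sides equal 0), but fails at (s, t) = (2, 2) (LHS = 64, RHS = 16).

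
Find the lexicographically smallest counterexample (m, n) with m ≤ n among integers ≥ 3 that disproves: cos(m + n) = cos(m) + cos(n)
Substituting (3, 3) into the claim:
LHS = cos(3 + 3) = cos(6) ≈ 0.9602
RHS = cos(3) + cos(3) = 2·cos(3) ≈ -1.98

Since LHS ≠ RHS, this pair disproves the claim, and no lexicographically smaller pair (m ≤ n, integers ≥ 3) does.

For instance (3, 9) is also a counterexample (LHS = cos(12) ≈ 0.8439, RHS = cos(3) + cos(9) ≈ -1.901), but it's lexicographically larger.

Answer: (m, n) = (3, 3)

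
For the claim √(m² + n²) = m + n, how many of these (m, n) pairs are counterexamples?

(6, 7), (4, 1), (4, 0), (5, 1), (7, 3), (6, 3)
5

Testing each pair:
(6, 7): LHS = √(85) ≈ 9.22, RHS = 13 → counterexample
(4, 1): LHS = √(17) ≈ 4.123, RHS = 5 → counterexample
(4, 0): LHS = 4, RHS = 4 → satisfies claim
(5, 1): LHS = √(26) ≈ 5.099, RHS = 6 → counterexample
(7, 3): LHS = √(58) ≈ 7.616, RHS = 10 → counterexample
(6, 3): LHS = 3·√(5) ≈ 6.708, RHS = 9 → counterexample

That makes 5 counterexamples.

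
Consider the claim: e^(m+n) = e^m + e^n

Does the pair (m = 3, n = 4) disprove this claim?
Substituting m = 3, n = 4:
LHS = e^(3+4) = e^7 ≈ 1097
RHS = e^3 + e^4 ≈ 74.68

Since LHS ≠ RHS, this pair disproves the claim.

Answer: Yes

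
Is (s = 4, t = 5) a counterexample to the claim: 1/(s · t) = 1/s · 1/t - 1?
Substituting s = 4, t = 5:
LHS = 1/(4 · 5) = 1/20
RHS = 1/4 · 1/5 - 1 = -19/20

Since LHS ≠ RHS, this pair disproves the claim.

Answer: Yes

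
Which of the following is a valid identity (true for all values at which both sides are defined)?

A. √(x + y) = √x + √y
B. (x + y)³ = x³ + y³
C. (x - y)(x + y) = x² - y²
A: fails at (2, 5) — LHS = √(7) ≈ 2.646, RHS = √(2) + √(5) ≈ 3.65.
B: fails at (1, 4) — LHS = 125, RHS = 65.
C: holds — e.g. at (2, 3), both sides equal -5.

Answer: C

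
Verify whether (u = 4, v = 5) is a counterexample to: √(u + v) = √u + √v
Yes

Substituting u = 4, v = 5:
LHS = √(4 + 5) = 3
RHS = √4 + √5 = 2 + √(5) ≈ 4.236

Since LHS ≠ RHS, this pair disproves the claim.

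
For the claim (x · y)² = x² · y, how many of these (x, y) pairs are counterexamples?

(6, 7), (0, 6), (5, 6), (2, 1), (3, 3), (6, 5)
Testing each pair:
(6, 7): LHS = 1764, RHS = 252 → counterexample
(0, 6): LHS = 0, RHS = 0 → satisfies claim
(5, 6): LHS = 900, RHS = 150 → counterexample
(2, 1): LHS = 4, RHS = 4 → satisfies claim
(3, 3): LHS = 81, RHS = 27 → counterexample
(6, 5): LHS = 900, RHS = 180 → counterexample

That makes 4 counterexamples.

Answer: 4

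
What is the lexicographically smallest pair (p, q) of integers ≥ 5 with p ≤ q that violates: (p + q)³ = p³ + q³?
(p, q) = (5, 5)

Substituting (5, 5) into the claim:
LHS = (5 + 5)³ = 1000
RHS = 5³ + 5³ = 250

Since LHS ≠ RHS, this pair disproves the claim, and no lexicographically smaller pair (p ≤ q, integers ≥ 5) does.

For instance (7, 9) is also a counterexample (LHS = 4096, RHS = 1072), but it's lexicographically larger.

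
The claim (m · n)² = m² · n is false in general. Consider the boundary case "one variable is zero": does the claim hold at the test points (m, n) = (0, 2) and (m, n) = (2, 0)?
Yes, holds at both test points

At (0, 2): LHS = 0, RHS = 0 → equal
At (2, 0): LHS = 0, RHS = 0 → equal

So the claim does hold at both of these boundary points, even though it is not an identity.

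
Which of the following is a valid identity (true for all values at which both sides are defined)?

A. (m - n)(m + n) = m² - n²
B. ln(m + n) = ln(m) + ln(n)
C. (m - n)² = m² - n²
A: holds — e.g. at (1, 5), both sides equal -24.
B: fails at (3, 4) — LHS = ln(7) ≈ 1.946, RHS = ln(3) + ln(4) ≈ 2.485.
C: fails at (2, 4) — LHS = 4, RHS = -12.

Answer: A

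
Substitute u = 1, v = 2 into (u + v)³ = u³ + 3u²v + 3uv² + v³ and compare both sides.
LHS = (1 + 2)³ = 27
RHS = 1³ + 3·1²·2 + 3·1·2² + 2³ = 27

LHS = RHS: the two sides agree.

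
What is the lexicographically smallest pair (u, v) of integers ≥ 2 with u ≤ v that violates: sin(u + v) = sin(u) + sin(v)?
Substituting (2, 2) into the claim:
LHS = sin(2 + 2) = sin(4) ≈ -0.7568
RHS = sin(2) + sin(2) = 2·sin(2) ≈ 1.819

Since LHS ≠ RHS, this pair disproves the claim, and no lexicographically smaller pair (u ≤ v, integers ≥ 2) does.

For instance (3, 4) is also a counterexample (LHS = sin(7) ≈ 0.657, RHS = sin(4) + sin(3) ≈ -0.6157), but it's lexicographically larger.

Answer: (u, v) = (2, 2)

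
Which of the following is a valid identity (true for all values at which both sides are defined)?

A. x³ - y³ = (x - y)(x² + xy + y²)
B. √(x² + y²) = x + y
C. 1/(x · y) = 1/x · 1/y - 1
A

A: holds — e.g. at (0, 1), both sides equal -1.
B: fails at (3, 3) — LHS = 3·√(2) ≈ 4.243, RHS = 6.
C: fails at (4, 4) — LHS = 1/16, RHS = -15/16.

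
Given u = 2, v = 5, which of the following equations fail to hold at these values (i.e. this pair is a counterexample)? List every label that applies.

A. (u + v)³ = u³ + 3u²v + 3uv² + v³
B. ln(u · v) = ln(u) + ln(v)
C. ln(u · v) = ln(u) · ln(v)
Evaluating each claim at the given values:
A. LHS = 343, RHS = 343 → holds here (LHS = RHS)
B. LHS = ln(10) ≈ 2.303, RHS = ln(2) + ln(5) ≈ 2.303 → holds here (LHS = RHS)
C. LHS = ln(10) ≈ 2.303, RHS = ln(2)·ln(5) ≈ 1.116 → fails here (LHS ≠ RHS)

Answer: C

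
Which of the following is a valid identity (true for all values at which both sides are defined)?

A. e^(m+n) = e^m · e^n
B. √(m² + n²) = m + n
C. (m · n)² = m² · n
A

A: holds — e.g. at (4, 5), both sides equal e^9 ≈ 8103.
B: fails at (4, 6) — LHS = 2·√(13) ≈ 7.211, RHS = 10.
C: fails at (2, 2) — LHS = 16, RHS = 8.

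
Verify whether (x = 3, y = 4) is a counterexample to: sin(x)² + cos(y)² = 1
Yes

Substituting x = 3, y = 4:
LHS = sin(3)² + cos(4)² ≈ 0.4472
RHS = 1

Since LHS ≠ RHS, this pair disproves the claim.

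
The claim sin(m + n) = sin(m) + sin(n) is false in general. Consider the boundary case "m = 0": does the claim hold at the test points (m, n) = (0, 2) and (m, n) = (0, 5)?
Yes, holds at both test points

At (0, 2): LHS = sin(2) ≈ 0.9093, RHS = sin(2) ≈ 0.9093 → equal
At (0, 5): LHS = sin(5) ≈ -0.9589, RHS = sin(5) ≈ -0.9589 → equal

So the claim does hold at both of these boundary points, even though it is not an identity.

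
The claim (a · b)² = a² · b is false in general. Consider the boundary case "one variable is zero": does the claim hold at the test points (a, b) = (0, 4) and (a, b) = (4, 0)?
At (0, 4): LHS = 0, RHS = 0 → equal
At (4, 0): LHS = 0, RHS = 0 → equal

So the claim does hold at both of these boundary points, even though it is not an identity.

Answer: Yes, holds at both test points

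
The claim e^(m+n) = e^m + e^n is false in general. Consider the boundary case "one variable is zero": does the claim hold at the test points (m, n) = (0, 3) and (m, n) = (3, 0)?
At (0, 3): LHS = e^3 ≈ 20.09 ≠ RHS = 1 + e^3 ≈ 21.09
At (3, 0): LHS = e^3 ≈ 20.09 ≠ RHS = 1 + e^3 ≈ 21.09

Answer: No, fails at both test points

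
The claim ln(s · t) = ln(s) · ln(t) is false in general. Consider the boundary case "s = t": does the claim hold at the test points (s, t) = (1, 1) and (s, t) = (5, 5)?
At (1, 1): LHS = 0, RHS = 0 → equal
At (5, 5): LHS = ln(25) ≈ 3.219 ≠ RHS = ln(5)² ≈ 2.59

Answer: Only at (1, 1)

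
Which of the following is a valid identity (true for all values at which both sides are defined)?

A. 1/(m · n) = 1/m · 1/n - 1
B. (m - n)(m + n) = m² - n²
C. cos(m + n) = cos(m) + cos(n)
B

A: fails at (3, 4) — LHS = 1/12, RHS = -11/12.
B: holds — e.g. at (2, 3), both sides equal -5.
C: fails at (0, 1) — LHS = cos(1) ≈ 0.5403, RHS = cos(1) + 1 ≈ 1.54.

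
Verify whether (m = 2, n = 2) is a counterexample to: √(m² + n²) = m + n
Yes

Substituting m = 2, n = 2:
LHS = √(2² + 2²) = 2·√(2) ≈ 2.828
RHS = 2 + 2 = 4

Since LHS ≠ RHS, this pair disproves the claim.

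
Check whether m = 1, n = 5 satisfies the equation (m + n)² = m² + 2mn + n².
Substituting m = 1, n = 5:

LHS = (1 + 5)² = 36
RHS = 1² + 2·1·5 + 5² = 36

LHS = RHS, so the equation holds at this point.

Answer: Holds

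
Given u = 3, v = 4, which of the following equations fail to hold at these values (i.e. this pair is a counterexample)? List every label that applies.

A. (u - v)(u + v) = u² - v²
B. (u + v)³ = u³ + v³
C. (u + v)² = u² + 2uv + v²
B

Evaluating each claim at the given values:
A. LHS = -7, RHS = -7 → holds here (LHS = RHS)
B. LHS = 343, RHS = 91 → fails here (LHS ≠ RHS)
C. LHS = 49, RHS = 49 → holds here (LHS = RHS)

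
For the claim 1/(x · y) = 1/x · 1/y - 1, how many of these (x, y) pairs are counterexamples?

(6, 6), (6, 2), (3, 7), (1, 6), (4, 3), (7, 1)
6

Testing each pair:
(6, 6): LHS = 1/36, RHS = -35/36 → counterexample
(6, 2): LHS = 1/12, RHS = -11/12 → counterexample
(3, 7): LHS = 1/21, RHS = -20/21 → counterexample
(1, 6): LHS = 1/6, RHS = -5/6 → counterexample
(4, 3): LHS = 1/12, RHS = -11/12 → counterexample
(7, 1): LHS = 1/7, RHS = -6/7 → counterexample

That makes 6 counterexamples.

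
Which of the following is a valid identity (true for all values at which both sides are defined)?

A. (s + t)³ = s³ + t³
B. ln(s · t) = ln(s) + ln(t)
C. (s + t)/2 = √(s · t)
B

A: fails at (3, 4) — LHS = 343, RHS = 91.
B: holds — e.g. at (2, 5), both sides equal ln(10) ≈ 2.303.
C: fails at (3, 4) — LHS = 7/2, RHS = 2·√(3) ≈ 3.464.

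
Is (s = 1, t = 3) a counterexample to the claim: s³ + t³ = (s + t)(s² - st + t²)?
No

Substituting s = 1, t = 3:
LHS = 1³ + 3³ = 28
RHS = (1 + 3)(1² - 1·3 + 3²) = 28

The sides agree, so this pair does not disprove the claim.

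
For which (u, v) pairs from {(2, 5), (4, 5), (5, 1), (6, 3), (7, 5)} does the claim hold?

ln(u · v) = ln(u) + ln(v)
All pairs

Testing each pair:
(2, 5): LHS = ln(10) ≈ 2.303, RHS = ln(2) + ln(5) ≈ 2.303 → holds
(4, 5): LHS = ln(20) ≈ 2.996, RHS = ln(4) + ln(5) ≈ 2.996 → holds
(5, 1): LHS = ln(5) ≈ 1.609, RHS = ln(5) ≈ 1.609 → holds
(6, 3): LHS = ln(18) ≈ 2.89, RHS = ln(3) + ln(6) ≈ 2.89 → holds
(7, 5): LHS = ln(35) ≈ 3.555, RHS = ln(5) + ln(7) ≈ 3.555 → holds

Every pair satisfies the claim.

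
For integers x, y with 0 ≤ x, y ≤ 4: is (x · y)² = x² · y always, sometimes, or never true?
It holds at (x, y) = (4, 0) (both sides equal 0), but fails at (x, y) = (1, 2) (LHS = 4, RHS = 2).

Answer: Sometimes true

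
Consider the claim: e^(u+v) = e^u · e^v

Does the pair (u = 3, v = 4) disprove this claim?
No

Substituting u = 3, v = 4:
LHS = e^(3+4) = e^7 ≈ 1097
RHS = e^3 · e^4 = e^7 ≈ 1097

The sides agree, so this pair does not disprove the claim.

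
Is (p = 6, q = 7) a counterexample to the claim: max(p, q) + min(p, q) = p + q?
No

Substituting p = 6, q = 7:
LHS = max(6, 7) + min(6, 7) = 13
RHS = 6 + 7 = 13

The sides agree, so this pair does not disprove the claim.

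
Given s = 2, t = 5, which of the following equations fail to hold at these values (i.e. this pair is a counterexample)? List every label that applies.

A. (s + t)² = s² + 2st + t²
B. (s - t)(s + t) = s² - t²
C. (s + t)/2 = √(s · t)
C

Evaluating each claim at the given values:
A. LHS = 49, RHS = 49 → holds here (LHS = RHS)
B. LHS = -21, RHS = -21 → holds here (LHS = RHS)
C. LHS = 7/2, RHS = √(10) ≈ 3.162 → fails here (LHS ≠ RHS)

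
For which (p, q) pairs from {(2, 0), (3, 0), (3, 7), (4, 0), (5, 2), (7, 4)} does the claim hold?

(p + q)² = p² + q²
Testing each pair:
(2, 0): LHS = 4, RHS = 4 → holds
(3, 0): LHS = 9, RHS = 9 → holds
(3, 7): LHS = 100, RHS = 58 → fails
(4, 0): LHS = 16, RHS = 16 → holds
(5, 2): LHS = 49, RHS = 29 → fails
(7, 4): LHS = 121, RHS = 65 → fails

3 of 6 pairs satisfy the claim.

Answer: (2, 0), (3, 0), (4, 0)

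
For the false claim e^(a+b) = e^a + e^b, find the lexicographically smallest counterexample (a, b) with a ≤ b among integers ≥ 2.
Substituting (2, 2) into the claim:
LHS = e^(2+2) = e^4 ≈ 54.6
RHS = e^2 + e^2 = 2·e^2 ≈ 14.78

Since LHS ≠ RHS, this pair disproves the claim, and no lexicographically smaller pair (a ≤ b, integers ≥ 2) does.

For instance (4, 5) is also a counterexample (LHS = e^9 ≈ 8103, RHS = e^4 + e^5 ≈ 203), but it's lexicographically larger.

Answer: (a, b) = (2, 2)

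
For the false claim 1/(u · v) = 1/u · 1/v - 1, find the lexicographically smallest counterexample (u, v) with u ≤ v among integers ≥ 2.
(u, v) = (2, 2)

Substituting (2, 2) into the claim:
LHS = 1/(2 · 2) = 1/4
RHS = 1/2 · 1/2 - 1 = -3/4

Since LHS ≠ RHS, this pair disproves the claim, and no lexicographically smaller pair (u ≤ v, integers ≥ 2) does.

For instance (2, 7) is also a counterexample (LHS = 1/14, RHS = -13/14), but it's lexicographically larger.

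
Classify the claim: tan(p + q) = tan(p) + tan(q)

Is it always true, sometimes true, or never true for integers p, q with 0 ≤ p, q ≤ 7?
Sometimes true

It holds at (p, q) = (4, 0) (both sides equal tan(4) ≈ 1.158), but fails at (p, q) = (2, 1) (LHS = tan(3) ≈ -0.1425, RHS = tan(2) + tan(1) ≈ -0.6276).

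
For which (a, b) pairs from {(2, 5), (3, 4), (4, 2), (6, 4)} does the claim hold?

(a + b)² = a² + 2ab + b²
Testing each pair:
(2, 5): LHS = 49, RHS = 49 → holds
(3, 4): LHS = 49, RHS = 49 → holds
(4, 2): LHS = 36, RHS = 36 → holds
(6, 4): LHS = 100, RHS = 100 → holds

Every pair satisfies the claim.

Answer: All pairs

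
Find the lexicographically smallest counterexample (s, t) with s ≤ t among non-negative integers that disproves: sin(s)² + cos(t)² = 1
Substituting (0, 1) into the claim:
LHS = sin(0)² + cos(1)² = cos(1)² ≈ 0.2919
RHS = 1

Since LHS ≠ RHS, this pair disproves the claim, and no lexicographically smaller pair (s ≤ t, non-negative integers) does.

For instance (3, 5) is also a counterexample (LHS = sin(3)² + cos(5)² ≈ 0.1004, RHS = 1), but it's lexicographically larger.

Answer: (s, t) = (0, 1)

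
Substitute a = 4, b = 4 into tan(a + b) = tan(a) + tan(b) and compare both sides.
LHS = tan(4 + 4) = tan(8) ≈ -6.8
RHS = tan(4) + tan(4) = 2·tan(4) ≈ 2.316

LHS ≠ RHS (they differ by about 9.115), so the equation does not hold here.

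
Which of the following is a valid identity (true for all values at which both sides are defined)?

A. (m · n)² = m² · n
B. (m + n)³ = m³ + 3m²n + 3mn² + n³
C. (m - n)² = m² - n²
B

A: fails at (2, 7) — LHS = 196, RHS = 28.
B: holds — e.g. at (3, 5), both sides equal 512.
C: fails at (6, 7) — LHS = 1, RHS = -13.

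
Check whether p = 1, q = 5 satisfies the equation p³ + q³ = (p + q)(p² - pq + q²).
Substituting p = 1, q = 5:

LHS = 1³ + 5³ = 126
RHS = (1 + 5)(1² - 1·5 + 5²) = 126

LHS = RHS, so the equation holds at this point.

Answer: Holds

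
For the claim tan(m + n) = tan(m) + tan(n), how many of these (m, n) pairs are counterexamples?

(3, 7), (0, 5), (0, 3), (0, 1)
Testing each pair:
(3, 7): LHS = tan(10) ≈ 0.6484, RHS = tan(3) + tan(7) ≈ 0.7289 → counterexample
(0, 5): LHS = tan(5) ≈ -3.381, RHS = tan(5) ≈ -3.381 → satisfies claim
(0, 3): LHS = tan(3) ≈ -0.1425, RHS = tan(3) ≈ -0.1425 → satisfies claim
(0, 1): LHS = tan(1) ≈ 1.557, RHS = tan(1) ≈ 1.557 → satisfies claim

That makes 1 counterexample.

Answer: 1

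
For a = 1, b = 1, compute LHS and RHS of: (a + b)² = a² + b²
LHS = (1 + 1)² = 4
RHS = 1² + 1² = 2

LHS ≠ RHS, so the equation does not hold here.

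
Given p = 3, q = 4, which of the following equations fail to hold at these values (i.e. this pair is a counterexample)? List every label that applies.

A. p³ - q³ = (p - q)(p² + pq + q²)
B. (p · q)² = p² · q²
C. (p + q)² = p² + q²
C

Evaluating each claim at the given values:
A. LHS = -37, RHS = -37 → holds here (LHS = RHS)
B. LHS = 144, RHS = 144 → holds here (LHS = RHS)
C. LHS = 49, RHS = 25 → fails here (LHS ≠ RHS)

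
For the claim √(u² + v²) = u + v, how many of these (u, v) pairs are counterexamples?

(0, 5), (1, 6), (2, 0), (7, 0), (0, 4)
Testing each pair:
(0, 5): LHS = 5, RHS = 5 → satisfies claim
(1, 6): LHS = √(37) ≈ 6.083, RHS = 7 → counterexample
(2, 0): LHS = 2, RHS = 2 → satisfies claim
(7, 0): LHS = 7, RHS = 7 → satisfies claim
(0, 4): LHS = 4, RHS = 4 → satisfies claim

That makes 1 counterexample.

Answer: 1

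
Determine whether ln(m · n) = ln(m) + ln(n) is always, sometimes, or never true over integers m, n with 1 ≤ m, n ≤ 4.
Always true

The identity holds for every pair in the range. For instance at (m, n) = (3, 3): both sides equal ln(9) ≈ 2.197.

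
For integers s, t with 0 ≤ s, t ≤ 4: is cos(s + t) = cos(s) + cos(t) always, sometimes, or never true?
The claim fails for every pair in the range. For instance at (s, t) = (4, 2): LHS = cos(6) ≈ 0.9602, RHS = cos(4) + cos(2) ≈ -1.07.

Answer: Never true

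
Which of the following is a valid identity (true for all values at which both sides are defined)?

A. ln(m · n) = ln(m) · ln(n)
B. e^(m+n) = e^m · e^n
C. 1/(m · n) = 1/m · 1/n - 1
B

A: fails at (3, 4) — LHS = ln(12) ≈ 2.485, RHS = ln(3)·ln(4) ≈ 1.523.
B: holds — e.g. at (3, 5), both sides equal e^8 ≈ 2981.
C: fails at (2, 3) — LHS = 1/6, RHS = -5/6.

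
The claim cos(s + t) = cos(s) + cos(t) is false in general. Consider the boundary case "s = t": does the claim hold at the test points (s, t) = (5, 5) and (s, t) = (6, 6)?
No, fails at both test points

At (5, 5): LHS = cos(10) ≈ -0.8391 ≠ RHS = 2·cos(5) ≈ 0.5673
At (6, 6): LHS = cos(12) ≈ 0.8439 ≠ RHS = 2·cos(6) ≈ 1.92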